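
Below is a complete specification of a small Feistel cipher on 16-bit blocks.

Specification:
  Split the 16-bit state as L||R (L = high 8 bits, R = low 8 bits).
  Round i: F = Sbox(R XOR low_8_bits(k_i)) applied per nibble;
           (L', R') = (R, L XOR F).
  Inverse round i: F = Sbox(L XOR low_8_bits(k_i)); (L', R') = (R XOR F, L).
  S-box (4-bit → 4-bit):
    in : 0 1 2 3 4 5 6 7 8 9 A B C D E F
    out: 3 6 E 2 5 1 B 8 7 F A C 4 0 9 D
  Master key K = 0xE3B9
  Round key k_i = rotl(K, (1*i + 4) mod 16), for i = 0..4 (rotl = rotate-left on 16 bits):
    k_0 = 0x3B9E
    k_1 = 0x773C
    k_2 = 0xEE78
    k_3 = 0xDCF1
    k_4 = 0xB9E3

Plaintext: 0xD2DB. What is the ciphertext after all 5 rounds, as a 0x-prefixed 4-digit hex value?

s_0 = plaintext = 0xD2DB
s_1 = Round(s_0, k_0) = 0xDB83
s_2 = Round(s_1, k_1) = 0x8316
s_3 = Round(s_2, k_2) = 0x163A
s_4 = Round(s_3, k_3) = 0x3A5A
s_5 = Round(s_4, k_4) = 0x5AF5

0x5AF5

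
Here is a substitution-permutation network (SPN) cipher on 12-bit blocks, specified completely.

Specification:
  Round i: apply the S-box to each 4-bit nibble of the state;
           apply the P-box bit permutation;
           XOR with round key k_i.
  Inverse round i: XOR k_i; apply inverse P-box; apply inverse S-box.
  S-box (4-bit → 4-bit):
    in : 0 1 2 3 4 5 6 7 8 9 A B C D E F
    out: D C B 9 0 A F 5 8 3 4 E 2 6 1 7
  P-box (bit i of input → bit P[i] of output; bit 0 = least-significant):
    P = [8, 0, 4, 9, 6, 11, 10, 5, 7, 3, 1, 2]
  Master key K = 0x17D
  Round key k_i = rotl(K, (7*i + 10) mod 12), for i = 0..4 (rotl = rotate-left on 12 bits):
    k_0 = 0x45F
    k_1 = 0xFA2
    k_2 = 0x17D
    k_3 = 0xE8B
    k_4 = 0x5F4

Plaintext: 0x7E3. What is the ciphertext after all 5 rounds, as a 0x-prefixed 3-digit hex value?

s_0 = plaintext = 0x7E3
s_1 = Round(s_0, k_0) = 0x79D
s_2 = Round(s_1, k_1) = 0x771
s_3 = Round(s_2, k_2) = 0x7AF
s_4 = Round(s_3, k_3) = 0xB18
s_5 = Round(s_4, k_4) = 0x3DA

0x3DA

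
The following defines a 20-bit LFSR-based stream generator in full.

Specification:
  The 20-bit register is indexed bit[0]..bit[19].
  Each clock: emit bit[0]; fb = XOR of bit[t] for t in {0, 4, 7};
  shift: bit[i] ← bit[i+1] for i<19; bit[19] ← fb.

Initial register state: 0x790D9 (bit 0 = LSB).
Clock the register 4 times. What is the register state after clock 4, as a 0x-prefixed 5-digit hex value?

0x5790D

reg_0 = 0x790D9
clock 1: out=1, reg = 0xBC86C
clock 2: out=0, reg = 0x5E436
clock 3: out=0, reg = 0xAF21B
clock 4: out=1, reg = 0x5790D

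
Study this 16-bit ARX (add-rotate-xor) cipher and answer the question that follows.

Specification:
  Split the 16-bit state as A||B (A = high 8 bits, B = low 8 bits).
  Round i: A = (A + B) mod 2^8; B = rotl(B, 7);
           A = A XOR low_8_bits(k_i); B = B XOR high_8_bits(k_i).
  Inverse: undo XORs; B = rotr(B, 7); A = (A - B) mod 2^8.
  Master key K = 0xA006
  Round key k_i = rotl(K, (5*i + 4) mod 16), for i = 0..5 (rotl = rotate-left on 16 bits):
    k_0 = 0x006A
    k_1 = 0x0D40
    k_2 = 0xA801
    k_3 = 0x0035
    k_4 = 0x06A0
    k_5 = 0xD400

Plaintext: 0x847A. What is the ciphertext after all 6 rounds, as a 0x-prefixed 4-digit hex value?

0x21FB

s_0 = plaintext = 0x847A
s_1 = Round(s_0, k_0) = 0x943D
s_2 = Round(s_1, k_1) = 0x9193
s_3 = Round(s_2, k_2) = 0x2561
s_4 = Round(s_3, k_3) = 0xB3B0
s_5 = Round(s_4, k_4) = 0xC35E
s_6 = Round(s_5, k_5) = 0x21FB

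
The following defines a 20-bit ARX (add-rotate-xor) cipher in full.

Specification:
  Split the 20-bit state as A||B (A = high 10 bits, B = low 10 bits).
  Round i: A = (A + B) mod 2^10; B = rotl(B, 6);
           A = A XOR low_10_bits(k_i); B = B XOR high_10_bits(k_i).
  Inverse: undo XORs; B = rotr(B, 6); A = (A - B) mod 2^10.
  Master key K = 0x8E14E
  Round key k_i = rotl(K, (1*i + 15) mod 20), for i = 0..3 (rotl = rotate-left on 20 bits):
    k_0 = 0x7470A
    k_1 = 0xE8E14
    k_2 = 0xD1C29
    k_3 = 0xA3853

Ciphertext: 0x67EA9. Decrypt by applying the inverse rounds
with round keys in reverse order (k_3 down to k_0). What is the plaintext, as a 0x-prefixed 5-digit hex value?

0x61A22

s_0 = ciphertext = 0x67EA9
s_1 = InvRound(s_0, k_3) = 0xD7270
s_2 = InvRound(s_1, k_2) = 0x00774
s_3 = InvRound(s_2, k_1) = 0x28973
s_4 = InvRound(s_3, k_0) = 0x61A22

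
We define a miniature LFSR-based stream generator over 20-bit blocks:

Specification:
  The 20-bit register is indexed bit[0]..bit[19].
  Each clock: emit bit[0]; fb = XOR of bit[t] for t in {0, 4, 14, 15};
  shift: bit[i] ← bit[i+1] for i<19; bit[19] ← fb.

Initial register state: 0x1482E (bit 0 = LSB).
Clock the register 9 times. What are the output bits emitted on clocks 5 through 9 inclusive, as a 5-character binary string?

01000

reg_0 = 0x1482E
clock 1: out=0, reg = 0x8A417
clock 2: out=1, reg = 0xC520B
clock 3: out=1, reg = 0x62905
clock 4: out=1, reg = 0xB1482
clock 5: out=0, reg = 0x58A41
clock 6: out=1, reg = 0x2C520
clock 7: out=0, reg = 0x16290
clock 8: out=0, reg = 0x0B148
clock 9: out=0, reg = 0x858A4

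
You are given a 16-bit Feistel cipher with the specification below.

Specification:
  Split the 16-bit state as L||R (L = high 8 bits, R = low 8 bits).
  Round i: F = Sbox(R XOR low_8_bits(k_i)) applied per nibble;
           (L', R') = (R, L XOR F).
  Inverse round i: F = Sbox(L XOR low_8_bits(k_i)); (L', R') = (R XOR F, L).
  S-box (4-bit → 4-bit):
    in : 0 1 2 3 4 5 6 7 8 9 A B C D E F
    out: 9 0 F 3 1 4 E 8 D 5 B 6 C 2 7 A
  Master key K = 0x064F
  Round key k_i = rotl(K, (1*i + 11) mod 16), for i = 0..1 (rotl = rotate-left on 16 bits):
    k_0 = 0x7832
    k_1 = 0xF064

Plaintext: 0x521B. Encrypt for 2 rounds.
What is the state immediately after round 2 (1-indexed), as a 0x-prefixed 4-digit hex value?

s_0 = plaintext = 0x521B
s_1 = Round(s_0, k_0) = 0x1BA7
s_2 = Round(s_1, k_1) = 0xA7D8

0xA7D8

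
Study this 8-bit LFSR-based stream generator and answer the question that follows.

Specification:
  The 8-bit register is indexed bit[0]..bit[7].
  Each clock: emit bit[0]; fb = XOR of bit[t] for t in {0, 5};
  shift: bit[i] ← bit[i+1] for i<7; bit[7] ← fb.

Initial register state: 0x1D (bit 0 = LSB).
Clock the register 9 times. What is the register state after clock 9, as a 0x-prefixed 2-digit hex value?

0x5A

reg_0 = 0x1D
clock 1: out=1, reg = 0x8E
clock 2: out=0, reg = 0x47
clock 3: out=1, reg = 0xA3
clock 4: out=1, reg = 0x51
clock 5: out=1, reg = 0xA8
clock 6: out=0, reg = 0xD4
clock 7: out=0, reg = 0x6A
clock 8: out=0, reg = 0xB5
clock 9: out=1, reg = 0x5A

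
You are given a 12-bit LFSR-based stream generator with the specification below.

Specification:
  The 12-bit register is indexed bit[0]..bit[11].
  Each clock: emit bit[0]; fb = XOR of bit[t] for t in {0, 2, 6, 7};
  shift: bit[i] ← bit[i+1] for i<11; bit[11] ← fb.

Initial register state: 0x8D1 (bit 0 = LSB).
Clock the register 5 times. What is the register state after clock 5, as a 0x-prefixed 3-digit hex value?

reg_0 = 0x8D1
clock 1: out=1, reg = 0xC68
clock 2: out=0, reg = 0xE34
clock 3: out=0, reg = 0xF1A
clock 4: out=0, reg = 0x78D
clock 5: out=1, reg = 0xBC6

0xBC6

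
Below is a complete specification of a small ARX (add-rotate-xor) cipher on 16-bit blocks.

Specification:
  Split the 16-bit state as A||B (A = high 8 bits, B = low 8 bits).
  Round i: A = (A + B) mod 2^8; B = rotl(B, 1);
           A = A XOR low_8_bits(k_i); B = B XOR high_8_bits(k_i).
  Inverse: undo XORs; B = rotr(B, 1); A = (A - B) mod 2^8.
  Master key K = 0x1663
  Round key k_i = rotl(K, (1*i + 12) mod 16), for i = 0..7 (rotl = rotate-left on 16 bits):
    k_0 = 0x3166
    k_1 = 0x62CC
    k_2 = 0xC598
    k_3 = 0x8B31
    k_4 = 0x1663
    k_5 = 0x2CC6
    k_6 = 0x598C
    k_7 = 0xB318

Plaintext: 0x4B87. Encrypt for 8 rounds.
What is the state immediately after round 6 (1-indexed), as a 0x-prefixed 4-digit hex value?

0x8BE1

s_0 = plaintext = 0x4B87
s_1 = Round(s_0, k_0) = 0xB43E
s_2 = Round(s_1, k_1) = 0x3E1E
s_3 = Round(s_2, k_2) = 0xC4F9
s_4 = Round(s_3, k_3) = 0x8C78
s_5 = Round(s_4, k_4) = 0x67E6
s_6 = Round(s_5, k_5) = 0x8BE1
s_7 = Round(s_6, k_6) = 0xE09A
s_8 = Round(s_7, k_7) = 0x6286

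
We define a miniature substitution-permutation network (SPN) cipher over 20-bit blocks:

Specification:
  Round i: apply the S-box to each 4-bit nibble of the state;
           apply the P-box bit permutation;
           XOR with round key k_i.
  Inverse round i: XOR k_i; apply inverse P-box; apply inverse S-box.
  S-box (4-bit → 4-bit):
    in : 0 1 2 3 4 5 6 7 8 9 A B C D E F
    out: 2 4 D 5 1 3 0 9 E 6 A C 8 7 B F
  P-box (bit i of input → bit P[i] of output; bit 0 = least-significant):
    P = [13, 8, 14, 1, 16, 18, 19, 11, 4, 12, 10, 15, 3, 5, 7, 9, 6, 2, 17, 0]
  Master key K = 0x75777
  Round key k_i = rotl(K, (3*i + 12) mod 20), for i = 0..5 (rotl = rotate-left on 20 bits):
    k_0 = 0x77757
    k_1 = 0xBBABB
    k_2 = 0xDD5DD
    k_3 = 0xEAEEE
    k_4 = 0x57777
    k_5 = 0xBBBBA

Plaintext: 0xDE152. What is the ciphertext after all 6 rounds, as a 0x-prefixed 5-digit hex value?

s_0 = plaintext = 0xDE152
s_1 = Round(s_0, k_0) = 0x01139
s_2 = Round(s_1, k_1) = 0x2FF3F
s_3 = Round(s_2, k_2) = 0x62226
s_4 = Round(s_3, k_3) = 0x72076
s_5 = Round(s_4, k_4) = 0x46DBE
s_6 = Round(s_5, k_5) = 0x386E8

0x386E8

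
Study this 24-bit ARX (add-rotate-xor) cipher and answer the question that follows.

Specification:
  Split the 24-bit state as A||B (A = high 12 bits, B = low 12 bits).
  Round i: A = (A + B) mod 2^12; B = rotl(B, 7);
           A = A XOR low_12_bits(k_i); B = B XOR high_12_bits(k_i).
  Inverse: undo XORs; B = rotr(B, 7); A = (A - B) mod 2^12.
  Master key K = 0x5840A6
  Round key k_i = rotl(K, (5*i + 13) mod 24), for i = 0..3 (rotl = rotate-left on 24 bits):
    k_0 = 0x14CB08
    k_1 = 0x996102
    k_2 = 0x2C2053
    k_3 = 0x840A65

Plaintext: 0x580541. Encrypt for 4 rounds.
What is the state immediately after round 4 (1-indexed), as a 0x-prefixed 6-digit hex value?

0x14E330

s_0 = plaintext = 0x580541
s_1 = Round(s_0, k_0) = 0x1C91E6
s_2 = Round(s_1, k_1) = 0x2ADA99
s_3 = Round(s_2, k_2) = 0xD15E16
s_4 = Round(s_3, k_3) = 0x14E330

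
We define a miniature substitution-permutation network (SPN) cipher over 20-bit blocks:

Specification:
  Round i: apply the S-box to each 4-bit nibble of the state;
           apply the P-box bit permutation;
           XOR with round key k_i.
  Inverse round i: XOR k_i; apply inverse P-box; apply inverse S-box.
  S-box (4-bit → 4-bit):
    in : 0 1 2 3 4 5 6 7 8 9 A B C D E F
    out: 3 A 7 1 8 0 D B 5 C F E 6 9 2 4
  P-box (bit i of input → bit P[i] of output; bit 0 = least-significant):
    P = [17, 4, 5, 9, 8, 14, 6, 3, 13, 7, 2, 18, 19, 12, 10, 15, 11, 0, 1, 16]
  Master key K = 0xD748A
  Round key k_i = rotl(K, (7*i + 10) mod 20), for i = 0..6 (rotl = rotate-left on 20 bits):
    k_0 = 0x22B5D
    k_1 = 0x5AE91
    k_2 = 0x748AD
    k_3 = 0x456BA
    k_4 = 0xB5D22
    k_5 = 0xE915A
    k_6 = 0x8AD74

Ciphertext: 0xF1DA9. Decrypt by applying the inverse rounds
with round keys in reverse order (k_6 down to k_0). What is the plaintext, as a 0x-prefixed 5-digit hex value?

s_0 = ciphertext = 0xF1DA9
s_1 = InvRound(s_0, k_6) = 0x11A90
s_2 = InvRound(s_1, k_5) = 0x6D16D
s_3 = InvRound(s_2, k_4) = 0xA6995
s_4 = InvRound(s_3, k_3) = 0x226D6
s_5 = InvRound(s_4, k_2) = 0xAFDBB
s_6 = InvRound(s_5, k_1) = 0x90476
s_7 = InvRound(s_6, k_0) = 0xA83D6

0xA83D6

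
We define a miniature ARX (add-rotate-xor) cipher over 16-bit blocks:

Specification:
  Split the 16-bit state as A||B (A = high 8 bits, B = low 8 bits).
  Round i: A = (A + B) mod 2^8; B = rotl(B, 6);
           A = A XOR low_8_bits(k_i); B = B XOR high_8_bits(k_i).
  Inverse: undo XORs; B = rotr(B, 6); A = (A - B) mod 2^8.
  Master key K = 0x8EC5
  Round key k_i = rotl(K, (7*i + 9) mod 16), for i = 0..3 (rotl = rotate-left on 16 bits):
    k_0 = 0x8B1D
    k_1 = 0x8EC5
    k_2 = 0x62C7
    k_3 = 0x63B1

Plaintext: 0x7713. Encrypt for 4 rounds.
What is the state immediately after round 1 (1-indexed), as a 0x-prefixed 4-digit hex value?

0x974F

s_0 = plaintext = 0x7713
s_1 = Round(s_0, k_0) = 0x974F
s_2 = Round(s_1, k_1) = 0x235D
s_3 = Round(s_2, k_2) = 0x4735
s_4 = Round(s_3, k_3) = 0xCD2E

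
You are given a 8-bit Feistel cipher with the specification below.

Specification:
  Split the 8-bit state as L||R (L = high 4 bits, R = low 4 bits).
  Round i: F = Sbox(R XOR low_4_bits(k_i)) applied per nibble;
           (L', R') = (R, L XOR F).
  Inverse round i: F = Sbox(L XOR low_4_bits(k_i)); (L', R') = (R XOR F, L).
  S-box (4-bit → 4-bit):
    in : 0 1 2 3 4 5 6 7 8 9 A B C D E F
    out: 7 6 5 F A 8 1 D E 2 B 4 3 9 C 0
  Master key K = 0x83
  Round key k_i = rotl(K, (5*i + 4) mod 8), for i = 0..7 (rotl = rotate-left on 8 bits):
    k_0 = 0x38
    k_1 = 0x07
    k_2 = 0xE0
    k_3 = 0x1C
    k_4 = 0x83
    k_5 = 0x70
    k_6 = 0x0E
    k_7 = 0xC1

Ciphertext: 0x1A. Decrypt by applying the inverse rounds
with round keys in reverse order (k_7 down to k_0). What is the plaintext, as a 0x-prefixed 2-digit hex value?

0x2C

s_0 = ciphertext = 0x1A
s_1 = InvRound(s_0, k_7) = 0xD1
s_2 = InvRound(s_1, k_6) = 0xED
s_3 = InvRound(s_2, k_5) = 0x1E
s_4 = InvRound(s_3, k_4) = 0xB1
s_5 = InvRound(s_4, k_3) = 0xCB
s_6 = InvRound(s_5, k_2) = 0x8C
s_7 = InvRound(s_6, k_1) = 0xC8
s_8 = InvRound(s_7, k_0) = 0x2C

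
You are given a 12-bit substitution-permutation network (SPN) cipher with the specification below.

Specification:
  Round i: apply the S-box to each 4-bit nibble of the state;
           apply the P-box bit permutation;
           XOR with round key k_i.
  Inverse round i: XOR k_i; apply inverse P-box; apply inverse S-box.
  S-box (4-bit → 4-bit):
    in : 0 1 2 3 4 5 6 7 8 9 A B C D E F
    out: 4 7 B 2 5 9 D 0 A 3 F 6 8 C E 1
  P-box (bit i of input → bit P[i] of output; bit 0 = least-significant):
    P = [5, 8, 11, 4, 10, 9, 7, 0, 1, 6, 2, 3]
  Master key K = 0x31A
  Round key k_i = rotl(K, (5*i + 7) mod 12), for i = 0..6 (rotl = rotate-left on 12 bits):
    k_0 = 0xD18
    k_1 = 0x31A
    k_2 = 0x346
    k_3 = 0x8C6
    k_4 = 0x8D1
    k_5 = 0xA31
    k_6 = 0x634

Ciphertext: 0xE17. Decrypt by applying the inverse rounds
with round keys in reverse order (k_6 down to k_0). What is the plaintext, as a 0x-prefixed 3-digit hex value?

0xFFC

s_0 = ciphertext = 0xE17
s_1 = InvRound(s_0, k_6) = 0xFC4
s_2 = InvRound(s_1, k_5) = 0xB62
s_3 = InvRound(s_2, k_4) = 0xFE2
s_4 = InvRound(s_3, k_3) = 0x099
s_5 = InvRound(s_4, k_2) = 0xAE8
s_6 = InvRound(s_5, k_1) = 0x90A
s_7 = InvRound(s_6, k_0) = 0xFFC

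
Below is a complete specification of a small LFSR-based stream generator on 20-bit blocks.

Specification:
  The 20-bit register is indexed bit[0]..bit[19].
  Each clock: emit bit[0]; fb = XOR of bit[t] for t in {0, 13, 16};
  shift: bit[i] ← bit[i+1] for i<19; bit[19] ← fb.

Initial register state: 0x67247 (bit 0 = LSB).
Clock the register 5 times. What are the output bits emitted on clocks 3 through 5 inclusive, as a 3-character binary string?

reg_0 = 0x67247
clock 1: out=1, reg = 0x33923
clock 2: out=1, reg = 0x99C91
clock 3: out=1, reg = 0x4CE48
clock 4: out=0, reg = 0x26724
clock 5: out=0, reg = 0x93392

100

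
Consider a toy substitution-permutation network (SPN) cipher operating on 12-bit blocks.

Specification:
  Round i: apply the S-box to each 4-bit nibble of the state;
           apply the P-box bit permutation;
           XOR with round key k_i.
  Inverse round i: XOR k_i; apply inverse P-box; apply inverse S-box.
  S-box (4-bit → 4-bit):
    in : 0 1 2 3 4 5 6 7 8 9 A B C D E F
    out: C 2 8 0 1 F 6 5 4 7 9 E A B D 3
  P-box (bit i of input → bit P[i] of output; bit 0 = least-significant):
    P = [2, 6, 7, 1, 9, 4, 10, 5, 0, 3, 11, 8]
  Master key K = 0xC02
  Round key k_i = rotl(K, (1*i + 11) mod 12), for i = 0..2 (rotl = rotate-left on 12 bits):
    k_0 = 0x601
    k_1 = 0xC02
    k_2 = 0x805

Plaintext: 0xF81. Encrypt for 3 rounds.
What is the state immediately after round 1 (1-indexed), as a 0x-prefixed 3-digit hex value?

0x248

s_0 = plaintext = 0xF81
s_1 = Round(s_0, k_0) = 0x248
s_2 = Round(s_1, k_1) = 0xF82
s_3 = Round(s_2, k_2) = 0xC0E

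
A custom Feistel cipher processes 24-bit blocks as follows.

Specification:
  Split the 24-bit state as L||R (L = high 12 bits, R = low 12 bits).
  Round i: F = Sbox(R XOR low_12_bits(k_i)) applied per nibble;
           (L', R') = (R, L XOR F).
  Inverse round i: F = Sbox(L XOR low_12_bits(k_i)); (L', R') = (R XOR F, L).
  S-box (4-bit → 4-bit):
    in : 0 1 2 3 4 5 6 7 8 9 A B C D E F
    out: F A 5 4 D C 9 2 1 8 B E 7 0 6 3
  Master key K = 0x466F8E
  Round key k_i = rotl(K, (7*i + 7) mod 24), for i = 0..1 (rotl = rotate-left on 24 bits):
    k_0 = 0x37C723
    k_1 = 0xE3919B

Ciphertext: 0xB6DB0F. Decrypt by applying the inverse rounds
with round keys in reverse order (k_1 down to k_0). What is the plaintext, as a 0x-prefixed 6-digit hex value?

0x9C1036

s_0 = ciphertext = 0xB6DB0F
s_1 = InvRound(s_0, k_1) = 0x036B6D
s_2 = InvRound(s_1, k_0) = 0x9C1036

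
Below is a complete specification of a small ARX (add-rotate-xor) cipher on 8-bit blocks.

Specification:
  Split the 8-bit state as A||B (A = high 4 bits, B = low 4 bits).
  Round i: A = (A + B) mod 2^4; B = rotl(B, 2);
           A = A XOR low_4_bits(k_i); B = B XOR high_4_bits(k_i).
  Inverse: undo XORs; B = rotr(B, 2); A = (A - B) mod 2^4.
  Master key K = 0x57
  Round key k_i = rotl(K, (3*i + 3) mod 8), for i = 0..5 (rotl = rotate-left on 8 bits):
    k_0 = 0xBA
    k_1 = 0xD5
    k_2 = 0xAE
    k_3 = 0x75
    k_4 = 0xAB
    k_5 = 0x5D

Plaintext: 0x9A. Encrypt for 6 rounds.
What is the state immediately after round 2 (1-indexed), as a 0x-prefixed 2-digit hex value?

s_0 = plaintext = 0x9A
s_1 = Round(s_0, k_0) = 0x91
s_2 = Round(s_1, k_1) = 0xF9
s_3 = Round(s_2, k_2) = 0x6C
s_4 = Round(s_3, k_3) = 0x74
s_5 = Round(s_4, k_4) = 0x0B
s_6 = Round(s_5, k_5) = 0x6B

0xF9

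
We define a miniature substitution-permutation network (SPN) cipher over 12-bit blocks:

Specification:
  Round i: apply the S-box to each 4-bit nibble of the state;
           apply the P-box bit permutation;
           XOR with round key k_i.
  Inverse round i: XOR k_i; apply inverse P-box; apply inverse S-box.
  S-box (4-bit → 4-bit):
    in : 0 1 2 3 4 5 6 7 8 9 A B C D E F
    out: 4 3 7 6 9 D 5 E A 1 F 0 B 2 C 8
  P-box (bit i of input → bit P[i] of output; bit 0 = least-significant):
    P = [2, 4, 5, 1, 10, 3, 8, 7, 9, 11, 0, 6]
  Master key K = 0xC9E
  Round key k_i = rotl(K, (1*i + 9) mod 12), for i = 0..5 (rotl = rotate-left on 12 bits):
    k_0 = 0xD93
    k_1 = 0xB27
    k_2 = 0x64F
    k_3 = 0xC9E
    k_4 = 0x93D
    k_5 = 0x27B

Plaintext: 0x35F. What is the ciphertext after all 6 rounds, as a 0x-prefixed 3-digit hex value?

s_0 = plaintext = 0x35F
s_1 = Round(s_0, k_0) = 0x010
s_2 = Round(s_1, k_1) = 0xF0E
s_3 = Round(s_2, k_2) = 0x72D
s_4 = Round(s_3, k_3) = 0x1C7
s_5 = Round(s_4, k_4) = 0x787
s_6 = Round(s_5, k_5) = 0xA80

0xA80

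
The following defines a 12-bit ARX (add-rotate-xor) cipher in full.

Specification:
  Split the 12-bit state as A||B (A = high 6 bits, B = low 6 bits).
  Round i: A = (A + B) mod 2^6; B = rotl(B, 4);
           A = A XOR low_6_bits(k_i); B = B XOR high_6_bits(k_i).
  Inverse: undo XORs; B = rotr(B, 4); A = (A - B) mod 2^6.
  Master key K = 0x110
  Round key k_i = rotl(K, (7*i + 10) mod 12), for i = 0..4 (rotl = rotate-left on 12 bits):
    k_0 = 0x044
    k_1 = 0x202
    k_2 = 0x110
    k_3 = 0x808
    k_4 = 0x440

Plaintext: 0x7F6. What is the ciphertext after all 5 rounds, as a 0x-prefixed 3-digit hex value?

0xECA

s_0 = plaintext = 0x7F6
s_1 = Round(s_0, k_0) = 0x46C
s_2 = Round(s_1, k_1) = 0xFC3
s_3 = Round(s_2, k_2) = 0x4B4
s_4 = Round(s_3, k_3) = 0x3AD
s_5 = Round(s_4, k_4) = 0xECA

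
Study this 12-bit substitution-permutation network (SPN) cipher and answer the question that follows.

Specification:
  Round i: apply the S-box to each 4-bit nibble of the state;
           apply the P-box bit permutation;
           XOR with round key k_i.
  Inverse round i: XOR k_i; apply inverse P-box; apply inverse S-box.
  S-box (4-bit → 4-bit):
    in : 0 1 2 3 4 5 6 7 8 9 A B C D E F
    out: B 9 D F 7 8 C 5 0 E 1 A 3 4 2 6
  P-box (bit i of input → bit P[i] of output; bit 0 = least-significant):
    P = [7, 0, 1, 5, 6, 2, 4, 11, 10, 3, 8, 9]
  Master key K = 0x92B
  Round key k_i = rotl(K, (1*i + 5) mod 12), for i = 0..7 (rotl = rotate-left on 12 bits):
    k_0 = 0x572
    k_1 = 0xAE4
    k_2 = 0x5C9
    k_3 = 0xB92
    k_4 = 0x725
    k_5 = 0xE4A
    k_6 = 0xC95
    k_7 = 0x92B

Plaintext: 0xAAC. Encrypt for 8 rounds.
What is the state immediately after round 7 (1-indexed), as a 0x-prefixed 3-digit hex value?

0x8FC

s_0 = plaintext = 0xAAC
s_1 = Round(s_0, k_0) = 0x1B3
s_2 = Round(s_1, k_1) = 0x443
s_3 = Round(s_2, k_2) = 0x036
s_4 = Round(s_3, k_3) = 0x5EC
s_5 = Round(s_4, k_4) = 0x5A0
s_6 = Round(s_5, k_5) = 0xCAB
s_7 = Round(s_6, k_6) = 0x8FC
s_8 = Round(s_7, k_7) = 0x9BE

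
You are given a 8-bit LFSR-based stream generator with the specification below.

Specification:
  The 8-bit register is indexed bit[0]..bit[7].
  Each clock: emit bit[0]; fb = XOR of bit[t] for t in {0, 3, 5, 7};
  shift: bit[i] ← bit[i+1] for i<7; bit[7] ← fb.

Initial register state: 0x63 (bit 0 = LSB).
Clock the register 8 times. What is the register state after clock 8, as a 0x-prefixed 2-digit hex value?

0x44

reg_0 = 0x63
clock 1: out=1, reg = 0x31
clock 2: out=1, reg = 0x18
clock 3: out=0, reg = 0x8C
clock 4: out=0, reg = 0x46
clock 5: out=0, reg = 0x23
clock 6: out=1, reg = 0x11
clock 7: out=1, reg = 0x88
clock 8: out=0, reg = 0x44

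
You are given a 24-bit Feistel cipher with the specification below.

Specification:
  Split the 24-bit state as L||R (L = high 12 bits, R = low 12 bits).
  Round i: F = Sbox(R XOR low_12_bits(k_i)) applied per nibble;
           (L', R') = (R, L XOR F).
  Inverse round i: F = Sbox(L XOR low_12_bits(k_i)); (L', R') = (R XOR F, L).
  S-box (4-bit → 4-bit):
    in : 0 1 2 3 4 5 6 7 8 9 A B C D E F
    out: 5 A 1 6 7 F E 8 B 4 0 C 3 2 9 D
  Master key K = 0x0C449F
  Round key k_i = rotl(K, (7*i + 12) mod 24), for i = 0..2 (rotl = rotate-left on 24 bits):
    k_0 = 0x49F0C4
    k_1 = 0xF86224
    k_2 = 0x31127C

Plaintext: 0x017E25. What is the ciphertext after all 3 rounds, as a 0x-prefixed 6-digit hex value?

0x221C7F

s_0 = plaintext = 0x017E25
s_1 = Round(s_0, k_0) = 0xE2598D
s_2 = Round(s_1, k_1) = 0x98D221
s_3 = Round(s_2, k_2) = 0x221C7F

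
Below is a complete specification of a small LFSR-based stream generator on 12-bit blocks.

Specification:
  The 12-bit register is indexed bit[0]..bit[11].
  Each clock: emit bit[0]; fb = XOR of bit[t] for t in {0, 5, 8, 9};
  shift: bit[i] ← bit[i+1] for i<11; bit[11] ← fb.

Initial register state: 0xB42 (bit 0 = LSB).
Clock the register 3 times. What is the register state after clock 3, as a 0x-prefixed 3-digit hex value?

reg_0 = 0xB42
clock 1: out=0, reg = 0x5A1
clock 2: out=1, reg = 0xAD0
clock 3: out=0, reg = 0xD68

0xD68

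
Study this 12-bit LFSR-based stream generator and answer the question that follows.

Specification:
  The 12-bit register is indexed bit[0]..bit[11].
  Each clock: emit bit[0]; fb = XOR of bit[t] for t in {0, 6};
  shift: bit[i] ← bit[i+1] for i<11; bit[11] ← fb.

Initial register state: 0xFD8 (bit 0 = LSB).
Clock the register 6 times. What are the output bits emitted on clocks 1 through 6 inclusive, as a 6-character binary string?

000110

reg_0 = 0xFD8
clock 1: out=0, reg = 0xFEC
clock 2: out=0, reg = 0xFF6
clock 3: out=0, reg = 0xFFB
clock 4: out=1, reg = 0x7FD
clock 5: out=1, reg = 0x3FE
clock 6: out=0, reg = 0x9FF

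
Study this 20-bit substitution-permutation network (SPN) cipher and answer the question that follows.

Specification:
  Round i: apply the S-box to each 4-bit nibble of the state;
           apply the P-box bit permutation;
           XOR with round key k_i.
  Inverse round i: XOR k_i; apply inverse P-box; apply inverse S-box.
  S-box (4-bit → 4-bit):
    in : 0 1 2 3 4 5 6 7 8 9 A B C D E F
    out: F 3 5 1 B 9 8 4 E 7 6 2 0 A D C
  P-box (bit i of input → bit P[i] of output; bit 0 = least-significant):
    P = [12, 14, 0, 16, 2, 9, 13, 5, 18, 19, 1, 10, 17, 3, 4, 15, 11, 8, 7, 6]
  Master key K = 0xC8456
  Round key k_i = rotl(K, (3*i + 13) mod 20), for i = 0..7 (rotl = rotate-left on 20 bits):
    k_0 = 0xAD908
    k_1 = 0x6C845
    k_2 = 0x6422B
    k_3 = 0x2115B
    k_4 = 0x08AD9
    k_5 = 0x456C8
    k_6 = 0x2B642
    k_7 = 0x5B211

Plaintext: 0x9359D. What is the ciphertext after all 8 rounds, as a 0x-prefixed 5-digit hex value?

s_0 = plaintext = 0x9359D
s_1 = Round(s_0, k_0) = 0xDB68C
s_2 = Round(s_1, k_1) = 0x6EF2D
s_3 = Round(s_2, k_2) = 0x5A67D
s_4 = Round(s_3, k_3) = 0x37D03
s_5 = Round(s_4, k_4) = 0x8B4ED
s_6 = Round(s_5, k_5) = 0x93324
s_7 = Round(s_6, k_6) = 0x5CFC6
s_8 = Round(s_7, k_7) = 0x4BE53

0x4BE53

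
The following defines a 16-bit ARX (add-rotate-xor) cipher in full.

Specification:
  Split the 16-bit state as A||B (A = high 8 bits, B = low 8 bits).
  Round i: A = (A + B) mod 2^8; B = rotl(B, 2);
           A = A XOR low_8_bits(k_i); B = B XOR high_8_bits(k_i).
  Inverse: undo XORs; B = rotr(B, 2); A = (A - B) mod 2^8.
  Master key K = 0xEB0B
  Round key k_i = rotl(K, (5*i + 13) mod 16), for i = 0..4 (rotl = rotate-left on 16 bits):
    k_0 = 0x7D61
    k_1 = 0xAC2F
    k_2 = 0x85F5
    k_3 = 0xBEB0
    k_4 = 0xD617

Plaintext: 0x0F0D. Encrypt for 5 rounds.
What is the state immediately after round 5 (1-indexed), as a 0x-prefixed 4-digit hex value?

s_0 = plaintext = 0x0F0D
s_1 = Round(s_0, k_0) = 0x7D49
s_2 = Round(s_1, k_1) = 0xE989
s_3 = Round(s_2, k_2) = 0x87A3
s_4 = Round(s_3, k_3) = 0x9A30
s_5 = Round(s_4, k_4) = 0xDD16

0xDD16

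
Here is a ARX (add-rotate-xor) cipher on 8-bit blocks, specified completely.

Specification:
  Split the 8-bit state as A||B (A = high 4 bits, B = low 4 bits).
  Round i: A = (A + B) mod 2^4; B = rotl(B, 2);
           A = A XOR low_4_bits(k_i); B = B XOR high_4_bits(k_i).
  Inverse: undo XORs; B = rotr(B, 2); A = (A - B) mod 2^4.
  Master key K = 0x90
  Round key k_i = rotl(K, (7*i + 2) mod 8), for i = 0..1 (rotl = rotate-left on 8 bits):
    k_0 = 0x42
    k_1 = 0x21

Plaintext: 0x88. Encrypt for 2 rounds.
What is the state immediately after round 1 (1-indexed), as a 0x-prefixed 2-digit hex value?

s_0 = plaintext = 0x88
s_1 = Round(s_0, k_0) = 0x26
s_2 = Round(s_1, k_1) = 0x9B

0x26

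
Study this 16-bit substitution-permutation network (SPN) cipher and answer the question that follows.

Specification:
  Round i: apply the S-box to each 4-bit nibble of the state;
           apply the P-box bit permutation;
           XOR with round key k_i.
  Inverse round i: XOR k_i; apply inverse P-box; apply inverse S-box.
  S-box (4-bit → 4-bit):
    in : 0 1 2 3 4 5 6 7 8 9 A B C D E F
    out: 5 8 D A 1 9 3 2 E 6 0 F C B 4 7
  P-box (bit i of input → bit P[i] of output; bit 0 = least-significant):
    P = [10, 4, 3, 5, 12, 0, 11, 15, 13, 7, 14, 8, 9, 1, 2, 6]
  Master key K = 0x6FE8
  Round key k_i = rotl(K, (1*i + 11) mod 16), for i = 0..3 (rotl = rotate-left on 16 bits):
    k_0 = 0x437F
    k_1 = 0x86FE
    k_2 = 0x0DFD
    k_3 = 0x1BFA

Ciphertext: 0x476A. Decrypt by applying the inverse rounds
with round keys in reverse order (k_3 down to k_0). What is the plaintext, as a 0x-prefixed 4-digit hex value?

0xE335

s_0 = ciphertext = 0x476A
s_1 = InvRound(s_0, k_3) = 0xA906
s_2 = InvRound(s_1, k_2) = 0x363B
s_3 = InvRound(s_2, k_1) = 0xC6DA
s_4 = InvRound(s_3, k_0) = 0xE335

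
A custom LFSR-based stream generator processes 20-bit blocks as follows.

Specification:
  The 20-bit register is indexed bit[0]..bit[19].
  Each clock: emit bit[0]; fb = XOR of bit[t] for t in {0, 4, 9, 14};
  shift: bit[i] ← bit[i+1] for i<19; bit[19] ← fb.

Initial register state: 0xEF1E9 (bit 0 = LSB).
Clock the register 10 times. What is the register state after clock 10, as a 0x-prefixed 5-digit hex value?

0x2D3BC

reg_0 = 0xEF1E9
clock 1: out=1, reg = 0x778F4
clock 2: out=0, reg = 0x3BC7A
clock 3: out=0, reg = 0x9DE3D
clock 4: out=1, reg = 0x4EF1E
clock 5: out=0, reg = 0xA778F
clock 6: out=1, reg = 0xD3BC7
clock 7: out=1, reg = 0x69DE3
clock 8: out=1, reg = 0xB4EF1
clock 9: out=1, reg = 0x5A778
clock 10: out=0, reg = 0x2D3BC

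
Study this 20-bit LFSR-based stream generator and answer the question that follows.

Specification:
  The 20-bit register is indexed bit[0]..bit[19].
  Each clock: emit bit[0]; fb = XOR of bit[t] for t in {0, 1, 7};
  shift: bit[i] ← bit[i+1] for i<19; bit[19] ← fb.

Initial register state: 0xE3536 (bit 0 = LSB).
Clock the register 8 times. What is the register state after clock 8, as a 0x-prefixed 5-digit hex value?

0xC7E35

reg_0 = 0xE3536
clock 1: out=0, reg = 0xF1A9B
clock 2: out=1, reg = 0xF8D4D
clock 3: out=1, reg = 0xFC6A6
clock 4: out=0, reg = 0x7E353
clock 5: out=1, reg = 0x3F1A9
clock 6: out=1, reg = 0x1F8D4
clock 7: out=0, reg = 0x8FC6A
clock 8: out=0, reg = 0xC7E35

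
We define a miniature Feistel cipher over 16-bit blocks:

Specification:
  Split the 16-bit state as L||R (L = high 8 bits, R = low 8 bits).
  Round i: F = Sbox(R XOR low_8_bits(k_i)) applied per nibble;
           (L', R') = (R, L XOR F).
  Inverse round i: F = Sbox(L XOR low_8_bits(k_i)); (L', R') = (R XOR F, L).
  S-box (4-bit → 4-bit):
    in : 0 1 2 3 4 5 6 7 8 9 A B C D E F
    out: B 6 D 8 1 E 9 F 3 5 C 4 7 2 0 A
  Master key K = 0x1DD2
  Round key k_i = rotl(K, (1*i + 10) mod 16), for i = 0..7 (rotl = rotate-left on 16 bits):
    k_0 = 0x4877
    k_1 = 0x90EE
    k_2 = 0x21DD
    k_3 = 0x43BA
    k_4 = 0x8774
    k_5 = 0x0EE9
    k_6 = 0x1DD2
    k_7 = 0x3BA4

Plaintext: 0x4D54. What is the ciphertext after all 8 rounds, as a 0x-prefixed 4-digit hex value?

0xF4B6

s_0 = plaintext = 0x4D54
s_1 = Round(s_0, k_0) = 0x5495
s_2 = Round(s_1, k_1) = 0x95A0
s_3 = Round(s_2, k_2) = 0xA067
s_4 = Round(s_3, k_3) = 0x6782
s_5 = Round(s_4, k_4) = 0x82CE
s_6 = Round(s_5, k_5) = 0xCE5D
s_7 = Round(s_6, k_6) = 0x5DF4
s_8 = Round(s_7, k_7) = 0xF4B6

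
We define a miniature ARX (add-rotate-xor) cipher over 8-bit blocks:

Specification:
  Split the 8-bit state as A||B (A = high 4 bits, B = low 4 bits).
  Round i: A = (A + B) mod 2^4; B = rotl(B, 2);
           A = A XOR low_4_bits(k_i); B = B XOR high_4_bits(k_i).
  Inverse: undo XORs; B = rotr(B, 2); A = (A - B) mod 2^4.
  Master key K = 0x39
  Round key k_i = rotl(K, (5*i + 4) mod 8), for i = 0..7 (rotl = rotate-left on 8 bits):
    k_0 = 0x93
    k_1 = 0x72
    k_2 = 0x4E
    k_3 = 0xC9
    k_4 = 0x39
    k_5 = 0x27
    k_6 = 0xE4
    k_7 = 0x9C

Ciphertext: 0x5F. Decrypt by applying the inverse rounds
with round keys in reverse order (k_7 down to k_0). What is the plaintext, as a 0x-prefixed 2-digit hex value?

s_0 = ciphertext = 0x5F
s_1 = InvRound(s_0, k_7) = 0x09
s_2 = InvRound(s_1, k_6) = 0x7D
s_3 = InvRound(s_2, k_5) = 0x1F
s_4 = InvRound(s_3, k_4) = 0x53
s_5 = InvRound(s_4, k_3) = 0xDF
s_6 = InvRound(s_5, k_2) = 0x5E
s_7 = InvRound(s_6, k_1) = 0x16
s_8 = InvRound(s_7, k_0) = 0x3F

0x3F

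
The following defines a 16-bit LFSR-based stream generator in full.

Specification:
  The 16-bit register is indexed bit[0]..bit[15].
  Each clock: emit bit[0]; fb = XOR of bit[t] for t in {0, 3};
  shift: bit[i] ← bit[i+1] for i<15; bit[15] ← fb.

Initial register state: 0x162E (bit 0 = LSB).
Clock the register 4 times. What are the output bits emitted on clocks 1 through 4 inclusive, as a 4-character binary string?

0111

reg_0 = 0x162E
clock 1: out=0, reg = 0x8B17
clock 2: out=1, reg = 0xC58B
clock 3: out=1, reg = 0x62C5
clock 4: out=1, reg = 0xB162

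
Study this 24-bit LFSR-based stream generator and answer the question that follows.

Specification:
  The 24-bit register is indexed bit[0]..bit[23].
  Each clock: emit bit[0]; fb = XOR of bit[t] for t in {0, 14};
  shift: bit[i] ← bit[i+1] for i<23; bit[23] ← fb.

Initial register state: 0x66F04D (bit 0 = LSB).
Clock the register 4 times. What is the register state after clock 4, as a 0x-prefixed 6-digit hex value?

0x666F04

reg_0 = 0x66F04D
clock 1: out=1, reg = 0x337826
clock 2: out=0, reg = 0x99BC13
clock 3: out=1, reg = 0xCCDE09
clock 4: out=1, reg = 0x666F04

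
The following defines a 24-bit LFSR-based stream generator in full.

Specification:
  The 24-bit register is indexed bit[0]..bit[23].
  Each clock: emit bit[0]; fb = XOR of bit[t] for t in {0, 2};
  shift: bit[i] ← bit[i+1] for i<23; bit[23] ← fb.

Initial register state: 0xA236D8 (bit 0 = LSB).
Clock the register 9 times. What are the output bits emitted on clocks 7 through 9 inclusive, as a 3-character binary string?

110

reg_0 = 0xA236D8
clock 1: out=0, reg = 0x511B6C
clock 2: out=0, reg = 0xA88DB6
clock 3: out=0, reg = 0xD446DB
clock 4: out=1, reg = 0xEA236D
clock 5: out=1, reg = 0x7511B6
clock 6: out=0, reg = 0xBA88DB
clock 7: out=1, reg = 0xDD446D
clock 8: out=1, reg = 0x6EA236
clock 9: out=0, reg = 0xB7511B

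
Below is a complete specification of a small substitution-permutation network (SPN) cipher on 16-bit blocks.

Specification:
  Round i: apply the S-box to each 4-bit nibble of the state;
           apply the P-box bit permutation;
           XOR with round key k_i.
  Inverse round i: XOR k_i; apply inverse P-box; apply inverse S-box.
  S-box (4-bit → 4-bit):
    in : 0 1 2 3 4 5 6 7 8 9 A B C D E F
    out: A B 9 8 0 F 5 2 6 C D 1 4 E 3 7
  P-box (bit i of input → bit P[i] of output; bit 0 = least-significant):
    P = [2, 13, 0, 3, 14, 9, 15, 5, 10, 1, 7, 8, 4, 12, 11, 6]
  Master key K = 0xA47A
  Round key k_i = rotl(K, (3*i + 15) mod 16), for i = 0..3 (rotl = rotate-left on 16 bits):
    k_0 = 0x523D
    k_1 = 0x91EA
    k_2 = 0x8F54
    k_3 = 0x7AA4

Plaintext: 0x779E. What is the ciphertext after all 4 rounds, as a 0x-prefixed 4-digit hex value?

s_0 = plaintext = 0x779E
s_1 = Round(s_0, k_0) = 0xE21B
s_2 = Round(s_1, k_1) = 0xC6DE
s_3 = Round(s_2, k_2) = 0x21F0
s_4 = Round(s_3, k_3) = 0x9DFE

0x9DFE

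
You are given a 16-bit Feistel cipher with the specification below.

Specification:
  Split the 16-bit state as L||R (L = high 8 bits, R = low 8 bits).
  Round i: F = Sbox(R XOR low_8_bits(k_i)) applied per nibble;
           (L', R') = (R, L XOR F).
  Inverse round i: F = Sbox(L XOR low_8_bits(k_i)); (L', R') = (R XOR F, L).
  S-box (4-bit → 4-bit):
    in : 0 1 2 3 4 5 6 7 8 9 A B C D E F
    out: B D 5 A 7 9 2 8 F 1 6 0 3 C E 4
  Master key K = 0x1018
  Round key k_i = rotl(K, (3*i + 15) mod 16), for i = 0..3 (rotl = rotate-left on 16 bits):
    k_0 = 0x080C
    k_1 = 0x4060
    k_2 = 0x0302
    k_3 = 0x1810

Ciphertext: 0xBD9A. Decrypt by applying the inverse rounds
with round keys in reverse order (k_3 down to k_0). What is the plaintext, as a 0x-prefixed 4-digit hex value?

s_0 = ciphertext = 0xBD9A
s_1 = InvRound(s_0, k_3) = 0xF6BD
s_2 = InvRound(s_1, k_2) = 0xFAF6
s_3 = InvRound(s_2, k_1) = 0xE0FA
s_4 = InvRound(s_3, k_0) = 0x19E0

0x19E0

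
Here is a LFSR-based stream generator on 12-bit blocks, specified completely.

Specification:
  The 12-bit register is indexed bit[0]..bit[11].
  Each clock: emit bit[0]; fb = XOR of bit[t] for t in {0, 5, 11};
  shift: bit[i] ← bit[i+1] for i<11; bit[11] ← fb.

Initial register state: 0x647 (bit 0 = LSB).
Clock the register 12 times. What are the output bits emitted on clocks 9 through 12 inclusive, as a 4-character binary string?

0110

reg_0 = 0x647
clock 1: out=1, reg = 0xB23
clock 2: out=1, reg = 0xD91
clock 3: out=1, reg = 0x6C8
clock 4: out=0, reg = 0x364
clock 5: out=0, reg = 0x9B2
clock 6: out=0, reg = 0x4D9
clock 7: out=1, reg = 0xA6C
clock 8: out=0, reg = 0x536
clock 9: out=0, reg = 0xA9B
clock 10: out=1, reg = 0x54D
clock 11: out=1, reg = 0xAA6
clock 12: out=0, reg = 0x553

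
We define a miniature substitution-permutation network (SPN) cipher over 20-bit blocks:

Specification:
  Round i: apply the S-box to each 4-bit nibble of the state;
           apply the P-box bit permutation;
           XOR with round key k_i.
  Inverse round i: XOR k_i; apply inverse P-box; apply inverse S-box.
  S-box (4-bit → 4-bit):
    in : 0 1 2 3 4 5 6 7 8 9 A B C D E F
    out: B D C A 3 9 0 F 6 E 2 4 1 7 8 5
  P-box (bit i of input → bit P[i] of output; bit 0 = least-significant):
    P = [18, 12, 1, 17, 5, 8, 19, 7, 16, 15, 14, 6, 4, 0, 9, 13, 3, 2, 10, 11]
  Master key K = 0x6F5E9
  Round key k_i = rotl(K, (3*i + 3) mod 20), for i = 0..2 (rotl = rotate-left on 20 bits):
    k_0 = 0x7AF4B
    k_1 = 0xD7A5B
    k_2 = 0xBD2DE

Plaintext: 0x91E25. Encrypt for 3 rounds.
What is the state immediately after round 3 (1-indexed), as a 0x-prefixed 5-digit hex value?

0x6FB13

s_0 = plaintext = 0x91E25
s_1 = Round(s_0, k_0) = 0x9819F
s_2 = Round(s_1, k_1) = 0x0359C
s_3 = Round(s_2, k_2) = 0x6FB13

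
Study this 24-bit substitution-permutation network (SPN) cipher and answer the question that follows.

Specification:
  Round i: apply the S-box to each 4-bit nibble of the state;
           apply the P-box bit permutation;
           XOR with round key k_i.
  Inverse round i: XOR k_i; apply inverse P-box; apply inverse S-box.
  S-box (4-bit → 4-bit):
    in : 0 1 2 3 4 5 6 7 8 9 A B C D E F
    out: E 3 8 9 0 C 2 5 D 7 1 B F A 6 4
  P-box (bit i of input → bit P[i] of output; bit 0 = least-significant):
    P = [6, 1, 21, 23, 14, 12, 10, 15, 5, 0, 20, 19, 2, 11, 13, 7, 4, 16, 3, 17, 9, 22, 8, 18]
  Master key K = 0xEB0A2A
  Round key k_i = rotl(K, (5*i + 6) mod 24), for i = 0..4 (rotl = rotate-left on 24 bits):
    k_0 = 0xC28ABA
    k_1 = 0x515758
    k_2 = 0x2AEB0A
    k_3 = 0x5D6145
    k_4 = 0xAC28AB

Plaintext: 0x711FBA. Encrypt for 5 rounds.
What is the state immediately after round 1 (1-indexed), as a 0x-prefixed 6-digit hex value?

0xD351EE

s_0 = plaintext = 0x711FBA
s_1 = Round(s_0, k_0) = 0xD351EE
s_2 = Round(s_1, k_1) = 0x3763EB
s_3 = Round(s_2, k_2) = 0xA6F570
s_4 = Round(s_3, k_3) = 0xE40747
s_5 = Round(s_4, k_4) = 0xDC014B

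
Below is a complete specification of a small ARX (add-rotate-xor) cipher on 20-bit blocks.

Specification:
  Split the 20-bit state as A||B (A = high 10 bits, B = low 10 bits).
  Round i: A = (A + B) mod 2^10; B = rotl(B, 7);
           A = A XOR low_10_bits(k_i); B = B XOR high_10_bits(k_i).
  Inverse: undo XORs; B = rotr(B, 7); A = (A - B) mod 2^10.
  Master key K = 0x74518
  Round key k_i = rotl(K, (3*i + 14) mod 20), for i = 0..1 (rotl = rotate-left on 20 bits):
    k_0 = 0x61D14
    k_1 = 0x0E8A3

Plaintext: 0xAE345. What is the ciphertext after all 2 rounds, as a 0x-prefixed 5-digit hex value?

0x3EFD7

s_0 = plaintext = 0xAE345
s_1 = Round(s_0, k_0) = 0x3A76F
s_2 = Round(s_1, k_1) = 0x3EFD7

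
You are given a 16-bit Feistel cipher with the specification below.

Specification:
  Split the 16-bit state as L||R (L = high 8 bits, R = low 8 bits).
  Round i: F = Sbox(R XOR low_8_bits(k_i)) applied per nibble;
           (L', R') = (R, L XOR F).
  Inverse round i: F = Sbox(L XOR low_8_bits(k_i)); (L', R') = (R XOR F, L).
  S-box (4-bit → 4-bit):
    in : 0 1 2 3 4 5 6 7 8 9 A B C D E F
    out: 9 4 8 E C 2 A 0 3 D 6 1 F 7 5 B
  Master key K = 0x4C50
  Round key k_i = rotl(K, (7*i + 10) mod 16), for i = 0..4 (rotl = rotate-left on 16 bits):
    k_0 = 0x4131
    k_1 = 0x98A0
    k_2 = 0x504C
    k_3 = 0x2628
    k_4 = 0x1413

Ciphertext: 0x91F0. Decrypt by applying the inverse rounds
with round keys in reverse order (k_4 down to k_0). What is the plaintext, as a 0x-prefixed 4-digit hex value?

0x86E4

s_0 = ciphertext = 0x91F0
s_1 = InvRound(s_0, k_4) = 0xC891
s_2 = InvRound(s_1, k_3) = 0xC8C8
s_3 = InvRound(s_2, k_2) = 0xF4C8
s_4 = InvRound(s_3, k_1) = 0xE4F4
s_5 = InvRound(s_4, k_0) = 0x86E4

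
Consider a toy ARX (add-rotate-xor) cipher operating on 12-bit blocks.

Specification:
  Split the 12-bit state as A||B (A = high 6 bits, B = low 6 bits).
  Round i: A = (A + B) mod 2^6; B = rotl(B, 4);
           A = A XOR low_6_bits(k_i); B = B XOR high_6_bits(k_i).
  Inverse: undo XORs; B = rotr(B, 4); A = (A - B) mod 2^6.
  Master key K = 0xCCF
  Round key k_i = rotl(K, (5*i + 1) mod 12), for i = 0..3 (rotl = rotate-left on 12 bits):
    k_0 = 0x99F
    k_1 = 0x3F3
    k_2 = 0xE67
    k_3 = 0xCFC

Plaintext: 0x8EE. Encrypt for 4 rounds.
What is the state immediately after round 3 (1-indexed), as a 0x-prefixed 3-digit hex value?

s_0 = plaintext = 0x8EE
s_1 = Round(s_0, k_0) = 0x38D
s_2 = Round(s_1, k_1) = 0xA1C
s_3 = Round(s_2, k_2) = 0x8FE
s_4 = Round(s_3, k_3) = 0x75C

0x8FE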